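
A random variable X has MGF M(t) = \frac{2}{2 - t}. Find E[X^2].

To find E[X^2], compute M^(2)(0):
M^(1)(t) = \frac{2}{\left(2 - t\right)^{2}}
M^(2)(t) = \frac{4}{\left(2 - t\right)^{3}}
M^(2)(0) = \frac{1}{2}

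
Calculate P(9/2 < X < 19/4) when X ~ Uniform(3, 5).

P(9/2 < X < 19/4) = ∫_{9/2}^{19/4} f(x) dx
where f(x) = \frac{1}{2}
= \frac{1}{8}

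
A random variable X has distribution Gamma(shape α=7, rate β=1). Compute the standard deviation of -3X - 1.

For X ~ Gamma(shape α=7, rate β=1):
Var(X) = 7
SD(X) = √(Var(X)) = √(7) = \sqrt{7}
SD(-3X - 1) = |-3| × SD(X) = 3 × \sqrt{7} = 3 \sqrt{7}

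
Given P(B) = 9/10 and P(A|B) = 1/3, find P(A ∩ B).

By definition, P(A|B) = P(A ∩ B) / P(B)
So P(A ∩ B) = P(A|B) × P(B)
= 1/3 × 9/10
= 3/10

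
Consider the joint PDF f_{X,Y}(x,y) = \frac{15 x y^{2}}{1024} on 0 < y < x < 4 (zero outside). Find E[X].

f_X(x) = ∫_0^x \frac{15 x y^{2}}{1024} dy = \frac{5 x^{4}}{1024}
E[X] = ∫_0^4 x × (\frac{5 x^{4}}{1024}) dx = \frac{10}{3}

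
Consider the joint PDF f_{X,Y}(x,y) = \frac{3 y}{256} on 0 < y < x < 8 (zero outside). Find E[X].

f_X(x) = ∫_0^x \frac{3 y}{256} dy = \frac{3 x^{2}}{512}
E[X] = ∫_0^8 x × (\frac{3 x^{2}}{512}) dx = 6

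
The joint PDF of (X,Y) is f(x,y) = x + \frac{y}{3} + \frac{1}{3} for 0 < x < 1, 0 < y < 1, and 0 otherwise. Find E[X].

E[X] = ∫_0^1 ∫_0^1 x × f(x,y) dy dx
= ∫_0^1 ∫_0^1 x × (x + \frac{y}{3} + \frac{1}{3}) dy dx
= \frac{7}{12}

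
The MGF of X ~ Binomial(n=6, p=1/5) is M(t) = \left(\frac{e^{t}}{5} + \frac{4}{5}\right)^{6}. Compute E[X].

To find E[X], compute M^(1)(0):
M^(1)(t) = \frac{6 \left(\frac{e^{t}}{5} + \frac{4}{5}\right)^{5} e^{t}}{5}
M^(1)(0) = \frac{6}{5}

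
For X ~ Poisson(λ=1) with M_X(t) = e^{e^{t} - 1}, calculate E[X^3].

To find E[X^3], compute M^(3)(0):
M^(1)(t) = e^{t} e^{e^{t} - 1}
M^(2)(t) = e^{2 t} e^{e^{t} - 1} + e^{t} e^{e^{t} - 1}
M^(3)(t) = e^{3 t} e^{e^{t} - 1} + 3 e^{2 t} e^{e^{t} - 1} + e^{t} e^{e^{t} - 1}
M^(3)(0) = 5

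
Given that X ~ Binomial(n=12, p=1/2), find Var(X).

For X ~ Binomial(n=12, p=1/2):
Var(X) = 3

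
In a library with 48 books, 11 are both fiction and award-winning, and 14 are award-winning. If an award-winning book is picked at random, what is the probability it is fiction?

P(A ∩ B) = 11/48
P(B) = 14/48 = 7/24
P(A|B) = P(A ∩ B) / P(B) = (11/48) / (7/24) = 11/14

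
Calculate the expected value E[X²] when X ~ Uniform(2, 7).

Using the identity E[X²] = Var(X) + (E[X])²:
E[X] = \frac{9}{2}
Var(X) = \frac{25}{12}
E[X²] = \frac{25}{12} + (\frac{9}{2})²
= \frac{67}{3}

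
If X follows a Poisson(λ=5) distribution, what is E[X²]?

Using the identity E[X²] = Var(X) + (E[X])²:
E[X] = 5
Var(X) = 5
E[X²] = 5 + (5)²
= 30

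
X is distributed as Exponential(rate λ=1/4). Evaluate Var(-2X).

For X ~ Exponential(rate λ=1/4):
Var(X) = 16
Var(-2X) = (-2)² × Var(X) = 4 × 16 = 64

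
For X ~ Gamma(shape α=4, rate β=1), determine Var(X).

For X ~ Gamma(shape α=4, rate β=1):
Var(X) = 4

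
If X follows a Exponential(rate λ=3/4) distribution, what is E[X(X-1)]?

E[X(X-1)] = E[X² - X] = E[X²] - E[X]
E[X] = \frac{4}{3}
E[X²] = Var(X) + (E[X])² = \frac{16}{9} + (\frac{4}{3})² = \frac{32}{9}
E[X(X-1)] = \frac{32}{9} - \frac{4}{3} = \frac{20}{9}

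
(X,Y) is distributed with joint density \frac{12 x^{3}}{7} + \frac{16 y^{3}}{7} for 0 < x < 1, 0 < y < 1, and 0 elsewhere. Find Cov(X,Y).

E[XY] = ∫∫ xy × f(x,y) dx dy = \frac{2}{5}
E[X] = \frac{22}{35}
E[Y] = \frac{47}{70}
Cov(X,Y) = E[XY] - E[X]E[Y] = - \frac{27}{1225}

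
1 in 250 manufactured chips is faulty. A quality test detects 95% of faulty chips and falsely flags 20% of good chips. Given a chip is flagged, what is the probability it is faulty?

Let D = the rare event, + = positive/flagged.
P(D) = 1/250
P(+|D) = 95/100 = 19/20
P(+|D') = 20/100 = 1/5
P(+) = P(+|D)P(D) + P(+|D')P(D')
     = \frac{19}{20} × \frac{1}{250} + \frac{1}{5} × \frac{249}{250}
     = \frac{203}{1000}
P(D|+) = P(+|D)P(D)/P(+) = \frac{19}{1015}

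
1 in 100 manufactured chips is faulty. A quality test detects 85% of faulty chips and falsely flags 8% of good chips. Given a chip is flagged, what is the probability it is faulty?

Let D = the rare event, + = positive/flagged.
P(D) = 1/100
P(+|D) = 85/100 = 17/20
P(+|D') = 8/100 = 2/25
P(+) = P(+|D)P(D) + P(+|D')P(D')
     = \frac{17}{20} × \frac{1}{100} + \frac{2}{25} × \frac{99}{100}
     = \frac{877}{10000}
P(D|+) = P(+|D)P(D)/P(+) = \frac{85}{877}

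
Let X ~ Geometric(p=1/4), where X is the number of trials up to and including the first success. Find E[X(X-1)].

E[X(X-1)] = E[X² - X] = E[X²] - E[X]
E[X] = 4
E[X²] = Var(X) + (E[X])² = 12 + (4)² = 28
E[X(X-1)] = 28 - 4 = 24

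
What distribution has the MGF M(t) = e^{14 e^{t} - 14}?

The MGF M(t) = e^{14 e^{t} - 14} is the standard form for the Poisson distribution.
Comparing with the known MGF formula identifies: Poisson(λ=14)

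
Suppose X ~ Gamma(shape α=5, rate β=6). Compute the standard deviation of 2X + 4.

For X ~ Gamma(shape α=5, rate β=6):
Var(X) = \frac{5}{36}
SD(X) = √(Var(X)) = √(\frac{5}{36}) = \frac{\sqrt{5}}{6}
SD(2X + 4) = |2| × SD(X) = 2 × \frac{\sqrt{5}}{6} = \frac{\sqrt{5}}{3}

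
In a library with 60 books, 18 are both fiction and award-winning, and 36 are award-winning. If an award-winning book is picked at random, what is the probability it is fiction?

P(A ∩ B) = 18/60 = 3/10
P(B) = 36/60 = 3/5
P(A|B) = P(A ∩ B) / P(B) = (3/10) / (3/5) = 1/2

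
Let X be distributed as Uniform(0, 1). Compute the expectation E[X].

For X ~ Uniform(0, 1), the expected value is:
E[X] = \frac{1}{2}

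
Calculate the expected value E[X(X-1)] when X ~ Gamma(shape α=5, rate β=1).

E[X(X-1)] = E[X² - X] = E[X²] - E[X]
E[X] = 5
E[X²] = Var(X) + (E[X])² = 5 + (5)² = 30
E[X(X-1)] = 30 - 5 = 25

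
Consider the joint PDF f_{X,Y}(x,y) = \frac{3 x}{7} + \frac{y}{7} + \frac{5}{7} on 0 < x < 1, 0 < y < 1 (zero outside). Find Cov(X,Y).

E[XY] = ∫∫ xy × f(x,y) dx dy = \frac{23}{84}
E[X] = \frac{15}{28}
E[Y] = \frac{43}{84}
Cov(X,Y) = E[XY] - E[X]E[Y] = - \frac{1}{2352}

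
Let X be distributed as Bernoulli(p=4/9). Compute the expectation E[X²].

Using the identity E[X²] = Var(X) + (E[X])²:
E[X] = \frac{4}{9}
Var(X) = \frac{20}{81}
E[X²] = \frac{20}{81} + (\frac{4}{9})²
= \frac{4}{9}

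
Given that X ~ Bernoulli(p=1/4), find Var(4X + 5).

For X ~ Bernoulli(p=1/4):
Var(X) = \frac{3}{16}
Var(4X + 5) = (4)² × Var(X) = 16 × \frac{3}{16} = 3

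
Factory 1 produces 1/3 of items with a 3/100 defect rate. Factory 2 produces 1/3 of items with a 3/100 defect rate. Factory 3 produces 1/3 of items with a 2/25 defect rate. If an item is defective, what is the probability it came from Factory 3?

Using Bayes' theorem:
P(F1) = 1/3, P(D|F1) = 3/100
P(F2) = 1/3, P(D|F2) = 3/100
P(F3) = 1/3, P(D|F3) = 2/25
P(D) = P(D|F1)P(F1) + P(D|F2)P(F2) + P(D|F3)P(F3)
     = \frac{7}{150}
P(F3|D) = P(D|F3)P(F3) / P(D)
= \frac{4}{7}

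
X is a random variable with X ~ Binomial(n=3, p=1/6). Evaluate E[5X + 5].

For X ~ Binomial(n=3, p=1/6):
E[X] = \frac{1}{2}
E[5X + 5] = 5 × E[X] + 5 = \frac{15}{2}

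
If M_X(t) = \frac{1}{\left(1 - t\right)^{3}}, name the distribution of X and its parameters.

The MGF M(t) = \frac{1}{\left(1 - t\right)^{3}} is the standard form for the Gamma distribution.
Comparing with the known MGF formula identifies: Gamma(shape α=3, rate β=1)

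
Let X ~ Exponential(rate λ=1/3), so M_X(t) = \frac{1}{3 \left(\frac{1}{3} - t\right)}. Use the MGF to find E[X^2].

To find E[X^2], compute M^(2)(0):
M^(1)(t) = \frac{1}{3 \left(\frac{1}{3} - t\right)^{2}}
M^(2)(t) = \frac{2}{3 \left(\frac{1}{3} - t\right)^{3}}
M^(2)(0) = 18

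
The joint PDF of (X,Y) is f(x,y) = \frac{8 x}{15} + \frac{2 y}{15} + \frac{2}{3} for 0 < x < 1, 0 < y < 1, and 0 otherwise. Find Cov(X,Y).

E[XY] = ∫∫ xy × f(x,y) dx dy = \frac{5}{18}
E[X] = \frac{49}{90}
E[Y] = \frac{23}{45}
Cov(X,Y) = E[XY] - E[X]E[Y] = - \frac{1}{2025}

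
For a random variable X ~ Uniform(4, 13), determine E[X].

For X ~ Uniform(4, 13), the expected value is:
E[X] = \frac{17}{2}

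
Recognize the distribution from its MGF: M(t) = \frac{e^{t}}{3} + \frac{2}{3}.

The MGF M(t) = \frac{e^{t}}{3} + \frac{2}{3} is the standard form for the Bernoulli distribution.
Comparing with the known MGF formula identifies: Bernoulli(p=1/3)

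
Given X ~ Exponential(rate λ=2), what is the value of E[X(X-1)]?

E[X(X-1)] = E[X² - X] = E[X²] - E[X]
E[X] = \frac{1}{2}
E[X²] = Var(X) + (E[X])² = \frac{1}{4} + (\frac{1}{2})² = \frac{1}{2}
E[X(X-1)] = \frac{1}{2} - \frac{1}{2} = 0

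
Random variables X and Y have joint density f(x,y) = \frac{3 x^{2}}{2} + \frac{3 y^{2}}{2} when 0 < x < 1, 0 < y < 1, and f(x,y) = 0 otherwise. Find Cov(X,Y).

E[XY] = ∫∫ xy × f(x,y) dx dy = \frac{3}{8}
E[X] = \frac{5}{8}
E[Y] = \frac{5}{8}
Cov(X,Y) = E[XY] - E[X]E[Y] = - \frac{1}{64}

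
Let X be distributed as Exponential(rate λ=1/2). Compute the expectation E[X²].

Using the identity E[X²] = Var(X) + (E[X])²:
E[X] = 2
Var(X) = 4
E[X²] = 4 + (2)²
= 8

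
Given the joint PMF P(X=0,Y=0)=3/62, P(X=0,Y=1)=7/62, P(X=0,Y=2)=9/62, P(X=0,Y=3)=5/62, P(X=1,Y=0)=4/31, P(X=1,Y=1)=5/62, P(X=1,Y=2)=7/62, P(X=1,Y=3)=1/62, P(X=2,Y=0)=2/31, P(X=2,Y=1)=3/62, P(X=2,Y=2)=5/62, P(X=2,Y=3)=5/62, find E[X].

First find marginal of X:
P(X=0) = 12/31
P(X=1) = 21/62
P(X=2) = 17/62
E[X] = 0 × 12/31 + 1 × 21/62 + 2 × 17/62 = 55/62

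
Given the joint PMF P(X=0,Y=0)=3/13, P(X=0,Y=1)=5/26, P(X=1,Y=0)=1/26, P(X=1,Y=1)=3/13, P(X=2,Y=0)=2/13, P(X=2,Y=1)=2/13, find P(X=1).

P(X=1) = P(X=1,Y=0) + P(X=1,Y=1)
= 1/26 + 3/13
= 7/26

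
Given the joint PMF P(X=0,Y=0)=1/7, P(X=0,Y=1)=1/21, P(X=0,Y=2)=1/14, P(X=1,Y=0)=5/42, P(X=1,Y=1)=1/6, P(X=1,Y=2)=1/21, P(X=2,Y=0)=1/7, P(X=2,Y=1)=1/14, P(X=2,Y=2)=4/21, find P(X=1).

P(X=1) = P(X=1,Y=0) + P(X=1,Y=1) + P(X=1,Y=2)
= 5/42 + 1/6 + 1/21
= 1/3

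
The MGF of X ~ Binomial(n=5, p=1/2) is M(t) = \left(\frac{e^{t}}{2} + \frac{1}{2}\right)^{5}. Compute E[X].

To find E[X], compute M^(1)(0):
M^(1)(t) = \frac{5 \left(\frac{e^{t}}{2} + \frac{1}{2}\right)^{4} e^{t}}{2}
M^(1)(0) = \frac{5}{2}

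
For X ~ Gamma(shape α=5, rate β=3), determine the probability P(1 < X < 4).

P(1 < X < 4) = ∫_{1}^{4} f(x) dx
where f(x) = \frac{81 x^{4} e^{- 3 x}}{8}
= \frac{-9896 + 131 e^{9}}{8 e^{12}}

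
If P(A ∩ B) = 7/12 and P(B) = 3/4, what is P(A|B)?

P(A|B) = P(A ∩ B) / P(B)
= (7/12) / (3/4)
= 7/9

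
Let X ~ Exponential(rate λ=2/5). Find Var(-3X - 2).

For X ~ Exponential(rate λ=2/5):
Var(X) = \frac{25}{4}
Var(-3X - 2) = (-3)² × Var(X) = 9 × \frac{25}{4} = \frac{225}{4}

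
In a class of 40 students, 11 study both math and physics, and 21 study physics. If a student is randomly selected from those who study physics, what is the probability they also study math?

P(A ∩ B) = 11/40
P(B) = 21/40
P(A|B) = P(A ∩ B) / P(B) = (11/40) / (21/40) = 11/21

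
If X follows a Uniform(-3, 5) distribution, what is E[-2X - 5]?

For X ~ Uniform(-3, 5):
E[X] = 1
E[-2X - 5] = -2 × E[X] - 5 = -7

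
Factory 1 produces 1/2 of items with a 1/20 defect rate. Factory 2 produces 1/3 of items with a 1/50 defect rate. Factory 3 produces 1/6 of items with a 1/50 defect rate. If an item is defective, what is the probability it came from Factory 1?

Using Bayes' theorem:
P(F1) = 1/2, P(D|F1) = 1/20
P(F2) = 1/3, P(D|F2) = 1/50
P(F3) = 1/6, P(D|F3) = 1/50
P(D) = P(D|F1)P(F1) + P(D|F2)P(F2) + P(D|F3)P(F3)
     = \frac{7}{200}
P(F1|D) = P(D|F1)P(F1) / P(D)
= \frac{5}{7}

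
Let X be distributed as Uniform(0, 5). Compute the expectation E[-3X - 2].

For X ~ Uniform(0, 5):
E[X] = \frac{5}{2}
E[-3X - 2] = -3 × E[X] - 2 = - \frac{19}{2}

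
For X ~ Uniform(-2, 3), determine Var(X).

For X ~ Uniform(-2, 3):
Var(X) = \frac{25}{12}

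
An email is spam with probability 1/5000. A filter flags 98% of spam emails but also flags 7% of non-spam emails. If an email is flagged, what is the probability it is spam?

Let D = the rare event, + = positive/flagged.
P(D) = 1/5000
P(+|D) = 98/100 = 49/50
P(+|D') = 7/100
P(+) = P(+|D)P(D) + P(+|D')P(D')
     = \frac{49}{50} × \frac{1}{5000} + \frac{7}{100} × \frac{4999}{5000}
     = \frac{35091}{500000}
P(D|+) = P(+|D)P(D)/P(+) = \frac{14}{5013}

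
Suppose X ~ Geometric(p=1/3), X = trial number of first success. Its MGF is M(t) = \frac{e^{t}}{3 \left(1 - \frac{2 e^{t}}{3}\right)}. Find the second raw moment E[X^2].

To find E[X^2], compute M^(2)(0):
M^(1)(t) = \frac{e^{t}}{3 \left(1 - \frac{2 e^{t}}{3}\right)} + \frac{2 e^{2 t}}{9 \left(1 - \frac{2 e^{t}}{3}\right)^{2}}
M^(2)(t) = \frac{e^{t}}{3 \left(1 - \frac{2 e^{t}}{3}\right)} + \frac{2 e^{2 t}}{3 \left(1 - \frac{2 e^{t}}{3}\right)^{2}} + \frac{8 e^{3 t}}{27 \left(1 - \frac{2 e^{t}}{3}\right)^{3}}
M^(2)(0) = 15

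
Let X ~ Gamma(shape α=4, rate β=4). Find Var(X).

For X ~ Gamma(shape α=4, rate β=4):
Var(X) = \frac{1}{4}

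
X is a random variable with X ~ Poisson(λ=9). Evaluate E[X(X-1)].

E[X(X-1)] = E[X² - X] = E[X²] - E[X]
E[X] = 9
E[X²] = Var(X) + (E[X])² = 9 + (9)² = 90
E[X(X-1)] = 90 - 9 = 81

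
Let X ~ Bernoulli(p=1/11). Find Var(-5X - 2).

For X ~ Bernoulli(p=1/11):
Var(X) = \frac{10}{121}
Var(-5X - 2) = (-5)² × Var(X) = 25 × \frac{10}{121} = \frac{250}{121}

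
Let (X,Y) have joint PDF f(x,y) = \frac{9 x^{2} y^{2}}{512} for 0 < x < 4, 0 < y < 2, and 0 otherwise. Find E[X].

f_X(x) = ∫_0^2 \frac{9 x^{2} y^{2}}{512} dy = \frac{3 x^{2}}{64}
E[X] = ∫_0^4 x × (\frac{3 x^{2}}{64}) dx = 3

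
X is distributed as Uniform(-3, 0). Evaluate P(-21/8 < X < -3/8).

P(-21/8 < X < -3/8) = ∫_{-21/8}^{-3/8} f(x) dx
where f(x) = \frac{1}{3}
= \frac{3}{4}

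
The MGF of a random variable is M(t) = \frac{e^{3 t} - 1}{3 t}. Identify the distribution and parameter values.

The MGF M(t) = \frac{e^{3 t} - 1}{3 t} is the standard form for the Uniform distribution.
Comparing with the known MGF formula identifies: Uniform(0, 3)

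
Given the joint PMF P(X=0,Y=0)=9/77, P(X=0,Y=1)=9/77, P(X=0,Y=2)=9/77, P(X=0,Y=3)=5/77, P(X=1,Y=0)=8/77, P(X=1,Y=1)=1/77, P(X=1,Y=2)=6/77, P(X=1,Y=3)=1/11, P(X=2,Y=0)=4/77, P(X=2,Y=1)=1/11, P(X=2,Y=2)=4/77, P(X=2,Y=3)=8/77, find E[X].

First find marginal of X:
P(X=0) = 32/77
P(X=1) = 2/7
P(X=2) = 23/77
E[X] = 0 × 32/77 + 1 × 2/7 + 2 × 23/77 = 68/77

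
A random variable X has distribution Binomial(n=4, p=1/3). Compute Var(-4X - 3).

For X ~ Binomial(n=4, p=1/3):
Var(X) = \frac{8}{9}
Var(-4X - 3) = (-4)² × Var(X) = 16 × \frac{8}{9} = \frac{128}{9}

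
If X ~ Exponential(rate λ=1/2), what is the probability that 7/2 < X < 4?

P(7/2 < X < 4) = ∫_{7/2}^{4} f(x) dx
where f(x) = \frac{e^{- \frac{x}{2}}}{2}
= - \frac{1}{e^{2}} + e^{- \frac{7}{4}}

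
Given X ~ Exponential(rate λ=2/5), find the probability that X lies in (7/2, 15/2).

P(7/2 < X < 15/2) = ∫_{7/2}^{15/2} f(x) dx
where f(x) = \frac{2 e^{- \frac{2 x}{5}}}{5}
= - \frac{1}{e^{3}} + e^{- \frac{7}{5}}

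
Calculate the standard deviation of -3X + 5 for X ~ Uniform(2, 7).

For X ~ Uniform(2, 7):
Var(X) = \frac{25}{12}
SD(X) = √(Var(X)) = √(\frac{25}{12}) = \frac{5 \sqrt{3}}{6}
SD(-3X + 5) = |-3| × SD(X) = 3 × \frac{5 \sqrt{3}}{6} = \frac{5 \sqrt{3}}{2}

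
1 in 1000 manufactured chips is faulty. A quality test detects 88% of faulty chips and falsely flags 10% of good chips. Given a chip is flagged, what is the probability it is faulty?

Let D = the rare event, + = positive/flagged.
P(D) = 1/1000
P(+|D) = 88/100 = 22/25
P(+|D') = 10/100 = 1/10
P(+) = P(+|D)P(D) + P(+|D')P(D')
     = \frac{22}{25} × \frac{1}{1000} + \frac{1}{10} × \frac{999}{1000}
     = \frac{5039}{50000}
P(D|+) = P(+|D)P(D)/P(+) = \frac{44}{5039}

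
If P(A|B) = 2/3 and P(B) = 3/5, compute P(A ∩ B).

By definition, P(A|B) = P(A ∩ B) / P(B)
So P(A ∩ B) = P(A|B) × P(B)
= 2/3 × 3/5
= 2/5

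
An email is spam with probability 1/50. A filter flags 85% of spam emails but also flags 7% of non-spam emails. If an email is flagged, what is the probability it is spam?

Let D = the rare event, + = positive/flagged.
P(D) = 1/50
P(+|D) = 85/100 = 17/20
P(+|D') = 7/100
P(+) = P(+|D)P(D) + P(+|D')P(D')
     = \frac{17}{20} × \frac{1}{50} + \frac{7}{100} × \frac{49}{50}
     = \frac{107}{1250}
P(D|+) = P(+|D)P(D)/P(+) = \frac{85}{428}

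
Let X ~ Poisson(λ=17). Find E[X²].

Using the identity E[X²] = Var(X) + (E[X])²:
E[X] = 17
Var(X) = 17
E[X²] = 17 + (17)²
= 306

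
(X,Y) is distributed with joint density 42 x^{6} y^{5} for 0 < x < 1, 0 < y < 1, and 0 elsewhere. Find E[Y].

E[Y] = ∫_0^1 ∫_0^1 y × f(x,y) dx dy
= \frac{6}{7}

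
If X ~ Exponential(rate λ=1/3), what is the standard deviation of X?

For X ~ Exponential(rate λ=1/3):
Var(X) = 9
SD(X) = √(Var(X)) = √(9) = 3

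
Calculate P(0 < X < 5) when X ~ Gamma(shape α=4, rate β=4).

P(0 < X < 5) = ∫_{0}^{5} f(x) dx
where f(x) = \frac{128 x^{3} e^{- 4 x}}{3}
= 1 - \frac{4663}{3 e^{20}}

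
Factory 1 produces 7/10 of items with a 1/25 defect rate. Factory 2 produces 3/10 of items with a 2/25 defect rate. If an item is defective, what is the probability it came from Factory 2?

Using Bayes' theorem:
P(F1) = 7/10, P(D|F1) = 1/25
P(F2) = 3/10, P(D|F2) = 2/25
P(D) = P(D|F1)P(F1) + P(D|F2)P(F2)
     = \frac{13}{250}
P(F2|D) = P(D|F2)P(F2) / P(D)
= \frac{6}{13}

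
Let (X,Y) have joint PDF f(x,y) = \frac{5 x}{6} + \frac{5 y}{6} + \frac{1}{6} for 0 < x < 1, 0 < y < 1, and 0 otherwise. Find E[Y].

E[Y] = ∫_0^1 ∫_0^1 y × f(x,y) dx dy
= \frac{41}{72}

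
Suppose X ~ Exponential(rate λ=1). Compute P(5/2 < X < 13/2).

P(5/2 < X < 13/2) = ∫_{5/2}^{13/2} f(x) dx
where f(x) = e^{- x}
= - \frac{1 - e^{4}}{e^{\frac{13}{2}}}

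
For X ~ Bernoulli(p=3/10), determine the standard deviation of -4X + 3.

For X ~ Bernoulli(p=3/10):
Var(X) = \frac{21}{100}
SD(X) = √(Var(X)) = √(\frac{21}{100}) = \frac{\sqrt{21}}{10}
SD(-4X + 3) = |-4| × SD(X) = 4 × \frac{\sqrt{21}}{10} = \frac{2 \sqrt{21}}{5}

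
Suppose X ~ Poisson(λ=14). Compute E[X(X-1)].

E[X(X-1)] = E[X² - X] = E[X²] - E[X]
E[X] = 14
E[X²] = Var(X) + (E[X])² = 14 + (14)² = 210
E[X(X-1)] = 210 - 14 = 196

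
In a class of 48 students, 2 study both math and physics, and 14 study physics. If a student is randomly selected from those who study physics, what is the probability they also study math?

P(A ∩ B) = 2/48 = 1/24
P(B) = 14/48 = 7/24
P(A|B) = P(A ∩ B) / P(B) = (1/24) / (7/24) = 1/7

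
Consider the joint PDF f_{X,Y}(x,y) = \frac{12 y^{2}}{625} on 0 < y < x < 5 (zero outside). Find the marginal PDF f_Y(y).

f_Y(y) = ∫_y^5 \frac{12 y^{2}}{625} dx = \frac{12 y^{2} \left(5 - y\right)}{625}
for 0 < y < 5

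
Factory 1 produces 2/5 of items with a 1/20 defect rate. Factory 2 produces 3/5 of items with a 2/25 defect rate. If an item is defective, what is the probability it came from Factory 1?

Using Bayes' theorem:
P(F1) = 2/5, P(D|F1) = 1/20
P(F2) = 3/5, P(D|F2) = 2/25
P(D) = P(D|F1)P(F1) + P(D|F2)P(F2)
     = \frac{17}{250}
P(F1|D) = P(D|F1)P(F1) / P(D)
= \frac{5}{17}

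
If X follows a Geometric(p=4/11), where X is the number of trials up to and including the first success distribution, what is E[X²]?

Using the identity E[X²] = Var(X) + (E[X])²:
E[X] = \frac{11}{4}
Var(X) = \frac{77}{16}
E[X²] = \frac{77}{16} + (\frac{11}{4})²
= \frac{99}{8}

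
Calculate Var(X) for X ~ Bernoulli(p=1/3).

For X ~ Bernoulli(p=1/3):
Var(X) = \frac{2}{9}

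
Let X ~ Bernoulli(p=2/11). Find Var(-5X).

For X ~ Bernoulli(p=2/11):
Var(X) = \frac{18}{121}
Var(-5X) = (-5)² × Var(X) = 25 × \frac{18}{121} = \frac{450}{121}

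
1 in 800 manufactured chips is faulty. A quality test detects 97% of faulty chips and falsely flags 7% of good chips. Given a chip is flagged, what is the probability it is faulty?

Let D = the rare event, + = positive/flagged.
P(D) = 1/800
P(+|D) = 97/100
P(+|D') = 7/100
P(+) = P(+|D)P(D) + P(+|D')P(D')
     = \frac{97}{100} × \frac{1}{800} + \frac{7}{100} × \frac{799}{800}
     = \frac{569}{8000}
P(D|+) = P(+|D)P(D)/P(+) = \frac{97}{5690}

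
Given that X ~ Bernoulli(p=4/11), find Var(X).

For X ~ Bernoulli(p=4/11):
Var(X) = \frac{28}{121}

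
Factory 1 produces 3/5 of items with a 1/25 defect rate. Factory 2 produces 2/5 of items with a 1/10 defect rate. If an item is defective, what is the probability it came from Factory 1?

Using Bayes' theorem:
P(F1) = 3/5, P(D|F1) = 1/25
P(F2) = 2/5, P(D|F2) = 1/10
P(D) = P(D|F1)P(F1) + P(D|F2)P(F2)
     = \frac{8}{125}
P(F1|D) = P(D|F1)P(F1) / P(D)
= \frac{3}{8}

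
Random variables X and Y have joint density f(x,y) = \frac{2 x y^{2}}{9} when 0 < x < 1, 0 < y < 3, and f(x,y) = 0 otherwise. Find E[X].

f_X(x) = ∫_0^3 \frac{2 x y^{2}}{9} dy = 2 x
E[X] = ∫_0^1 x × (2 x) dx = \frac{2}{3}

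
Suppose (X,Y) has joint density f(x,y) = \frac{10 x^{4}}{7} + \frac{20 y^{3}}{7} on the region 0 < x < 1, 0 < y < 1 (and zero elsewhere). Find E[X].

E[X] = ∫_0^1 ∫_0^1 x × f(x,y) dy dx
= ∫_0^1 ∫_0^1 x × (\frac{10 x^{4}}{7} + \frac{20 y^{3}}{7}) dy dx
= \frac{25}{42}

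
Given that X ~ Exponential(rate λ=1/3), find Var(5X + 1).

For X ~ Exponential(rate λ=1/3):
Var(X) = 9
Var(5X + 1) = (5)² × Var(X) = 25 × 9 = 225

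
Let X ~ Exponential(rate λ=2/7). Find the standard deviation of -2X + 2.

For X ~ Exponential(rate λ=2/7):
Var(X) = \frac{49}{4}
SD(X) = √(Var(X)) = √(\frac{49}{4}) = \frac{7}{2}
SD(-2X + 2) = |-2| × SD(X) = 2 × \frac{7}{2} = 7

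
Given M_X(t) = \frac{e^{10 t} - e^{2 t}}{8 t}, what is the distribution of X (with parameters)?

The MGF M(t) = \frac{e^{10 t} - e^{2 t}}{8 t} is the standard form for the Uniform distribution.
Comparing with the known MGF formula identifies: Uniform(2, 10)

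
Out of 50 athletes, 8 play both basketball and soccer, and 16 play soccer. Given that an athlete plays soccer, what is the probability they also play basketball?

P(A ∩ B) = 8/50 = 4/25
P(B) = 16/50 = 8/25
P(A|B) = P(A ∩ B) / P(B) = (4/25) / (8/25) = 1/2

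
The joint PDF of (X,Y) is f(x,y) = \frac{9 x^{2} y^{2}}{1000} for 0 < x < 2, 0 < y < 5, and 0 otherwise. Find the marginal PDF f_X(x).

f_X(x) = ∫_0^5 f(x,y) dy
= ∫_0^5 \frac{9 x^{2} y^{2}}{1000} dy
= \frac{3 x^{2}}{8} for 0 < x < 2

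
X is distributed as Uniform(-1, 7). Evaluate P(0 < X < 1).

P(0 < X < 1) = ∫_{0}^{1} f(x) dx
where f(x) = \frac{1}{8}
= \frac{1}{8}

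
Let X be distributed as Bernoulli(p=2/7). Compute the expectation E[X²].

Using the identity E[X²] = Var(X) + (E[X])²:
E[X] = \frac{2}{7}
Var(X) = \frac{10}{49}
E[X²] = \frac{10}{49} + (\frac{2}{7})²
= \frac{2}{7}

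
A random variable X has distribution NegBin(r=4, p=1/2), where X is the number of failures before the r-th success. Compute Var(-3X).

For X ~ NegBin(r=4, p=1/2), where X is the number of failures before the r-th success:
Var(X) = 8
Var(-3X) = (-3)² × Var(X) = 9 × 8 = 72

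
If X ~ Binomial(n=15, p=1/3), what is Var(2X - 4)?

For X ~ Binomial(n=15, p=1/3):
Var(X) = \frac{10}{3}
Var(2X - 4) = (2)² × Var(X) = 4 × \frac{10}{3} = \frac{40}{3}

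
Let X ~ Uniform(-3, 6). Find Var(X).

For X ~ Uniform(-3, 6):
Var(X) = \frac{27}{4}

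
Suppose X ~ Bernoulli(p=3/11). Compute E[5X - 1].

For X ~ Bernoulli(p=3/11):
E[X] = \frac{3}{11}
E[5X - 1] = 5 × E[X] - 1 = \frac{4}{11}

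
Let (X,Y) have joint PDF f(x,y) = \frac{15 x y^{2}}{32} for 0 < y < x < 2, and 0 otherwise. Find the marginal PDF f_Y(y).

f_Y(y) = ∫_y^2 \frac{15 x y^{2}}{32} dx = \frac{15 y^{2} \left(4 - y^{2}\right)}{64}
for 0 < y < 2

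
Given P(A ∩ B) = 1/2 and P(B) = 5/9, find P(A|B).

P(A|B) = P(A ∩ B) / P(B)
= (1/2) / (5/9)
= 9/10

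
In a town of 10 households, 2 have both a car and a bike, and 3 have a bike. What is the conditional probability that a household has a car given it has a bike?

P(A ∩ B) = 2/10 = 1/5
P(B) = 3/10
P(A|B) = P(A ∩ B) / P(B) = (1/5) / (3/10) = 2/3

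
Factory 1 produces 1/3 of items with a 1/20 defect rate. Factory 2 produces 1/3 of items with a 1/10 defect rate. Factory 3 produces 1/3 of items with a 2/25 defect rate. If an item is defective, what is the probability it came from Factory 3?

Using Bayes' theorem:
P(F1) = 1/3, P(D|F1) = 1/20
P(F2) = 1/3, P(D|F2) = 1/10
P(F3) = 1/3, P(D|F3) = 2/25
P(D) = P(D|F1)P(F1) + P(D|F2)P(F2) + P(D|F3)P(F3)
     = \frac{23}{300}
P(F3|D) = P(D|F3)P(F3) / P(D)
= \frac{8}{23}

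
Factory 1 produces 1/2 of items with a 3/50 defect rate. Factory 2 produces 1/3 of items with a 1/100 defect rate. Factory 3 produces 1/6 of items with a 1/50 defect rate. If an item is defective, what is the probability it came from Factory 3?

Using Bayes' theorem:
P(F1) = 1/2, P(D|F1) = 3/50
P(F2) = 1/3, P(D|F2) = 1/100
P(F3) = 1/6, P(D|F3) = 1/50
P(D) = P(D|F1)P(F1) + P(D|F2)P(F2) + P(D|F3)P(F3)
     = \frac{11}{300}
P(F3|D) = P(D|F3)P(F3) / P(D)
= \frac{1}{11}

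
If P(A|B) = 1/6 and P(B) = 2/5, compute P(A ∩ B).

By definition, P(A|B) = P(A ∩ B) / P(B)
So P(A ∩ B) = P(A|B) × P(B)
= 1/6 × 2/5
= 1/15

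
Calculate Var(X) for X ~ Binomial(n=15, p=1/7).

For X ~ Binomial(n=15, p=1/7):
Var(X) = \frac{90}{49}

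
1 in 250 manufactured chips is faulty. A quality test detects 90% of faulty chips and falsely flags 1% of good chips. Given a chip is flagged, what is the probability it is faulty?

Let D = the rare event, + = positive/flagged.
P(D) = 1/250
P(+|D) = 90/100 = 9/10
P(+|D') = 1/100
P(+) = P(+|D)P(D) + P(+|D')P(D')
     = \frac{9}{10} × \frac{1}{250} + \frac{1}{100} × \frac{249}{250}
     = \frac{339}{25000}
P(D|+) = P(+|D)P(D)/P(+) = \frac{30}{113}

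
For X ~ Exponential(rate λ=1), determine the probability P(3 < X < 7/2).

P(3 < X < 7/2) = ∫_{3}^{7/2} f(x) dx
where f(x) = e^{- x}
= - \frac{1}{e^{\frac{7}{2}}} + e^{-3}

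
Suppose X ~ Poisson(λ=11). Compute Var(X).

For X ~ Poisson(λ=11):
Var(X) = 11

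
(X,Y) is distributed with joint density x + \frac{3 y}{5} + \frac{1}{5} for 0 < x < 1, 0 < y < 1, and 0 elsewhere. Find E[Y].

E[Y] = ∫_0^1 ∫_0^1 y × f(x,y) dx dy
= \frac{11}{20}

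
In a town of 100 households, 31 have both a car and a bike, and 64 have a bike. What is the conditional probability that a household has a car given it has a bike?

P(A ∩ B) = 31/100
P(B) = 64/100 = 16/25
P(A|B) = P(A ∩ B) / P(B) = (31/100) / (16/25) = 31/64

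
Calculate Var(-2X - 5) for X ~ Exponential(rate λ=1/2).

For X ~ Exponential(rate λ=1/2):
Var(X) = 4
Var(-2X - 5) = (-2)² × Var(X) = 4 × 4 = 16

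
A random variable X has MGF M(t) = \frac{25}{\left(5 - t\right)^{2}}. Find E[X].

To find E[X], compute M^(1)(0):
M^(1)(t) = \frac{50}{\left(5 - t\right)^{3}}
M^(1)(0) = \frac{2}{5}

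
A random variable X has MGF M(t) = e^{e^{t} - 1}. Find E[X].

To find E[X], compute M^(1)(0):
M^(1)(t) = e^{t} e^{e^{t} - 1}
M^(1)(0) = 1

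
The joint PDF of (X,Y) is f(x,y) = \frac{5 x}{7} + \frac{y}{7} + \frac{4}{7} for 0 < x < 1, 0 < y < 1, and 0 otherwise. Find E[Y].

E[Y] = ∫_0^1 ∫_0^1 y × f(x,y) dx dy
= \frac{43}{84}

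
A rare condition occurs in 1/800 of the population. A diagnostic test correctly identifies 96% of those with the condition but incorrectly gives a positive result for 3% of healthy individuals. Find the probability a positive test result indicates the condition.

Let D = the rare event, + = positive/flagged.
P(D) = 1/800
P(+|D) = 96/100 = 24/25
P(+|D') = 3/100
P(+) = P(+|D)P(D) + P(+|D')P(D')
     = \frac{24}{25} × \frac{1}{800} + \frac{3}{100} × \frac{799}{800}
     = \frac{2493}{80000}
P(D|+) = P(+|D)P(D)/P(+) = \frac{32}{831}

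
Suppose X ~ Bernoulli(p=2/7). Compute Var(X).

For X ~ Bernoulli(p=2/7):
Var(X) = \frac{10}{49}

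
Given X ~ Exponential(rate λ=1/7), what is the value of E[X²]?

Using the identity E[X²] = Var(X) + (E[X])²:
E[X] = 7
Var(X) = 49
E[X²] = 49 + (7)²
= 98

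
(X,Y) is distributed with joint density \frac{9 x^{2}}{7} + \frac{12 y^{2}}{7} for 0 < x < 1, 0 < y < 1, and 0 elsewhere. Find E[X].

E[X] = ∫_0^1 ∫_0^1 x × f(x,y) dy dx
= ∫_0^1 ∫_0^1 x × (\frac{9 x^{2}}{7} + \frac{12 y^{2}}{7}) dy dx
= \frac{17}{28}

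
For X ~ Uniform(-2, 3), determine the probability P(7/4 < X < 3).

P(7/4 < X < 3) = ∫_{7/4}^{3} f(x) dx
where f(x) = \frac{1}{5}
= \frac{1}{4}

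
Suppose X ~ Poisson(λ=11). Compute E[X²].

Using the identity E[X²] = Var(X) + (E[X])²:
E[X] = 11
Var(X) = 11
E[X²] = 11 + (11)²
= 132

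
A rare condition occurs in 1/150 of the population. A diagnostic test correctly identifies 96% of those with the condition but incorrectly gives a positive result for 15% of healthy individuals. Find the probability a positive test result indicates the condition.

Let D = the rare event, + = positive/flagged.
P(D) = 1/150
P(+|D) = 96/100 = 24/25
P(+|D') = 15/100 = 3/20
P(+) = P(+|D)P(D) + P(+|D')P(D')
     = \frac{24}{25} × \frac{1}{150} + \frac{3}{20} × \frac{149}{150}
     = \frac{777}{5000}
P(D|+) = P(+|D)P(D)/P(+) = \frac{32}{777}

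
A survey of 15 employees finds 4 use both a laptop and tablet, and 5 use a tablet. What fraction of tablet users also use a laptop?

P(A ∩ B) = 4/15
P(B) = 5/15 = 1/3
P(A|B) = P(A ∩ B) / P(B) = (4/15) / (1/3) = 4/5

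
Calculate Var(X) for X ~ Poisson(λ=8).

For X ~ Poisson(λ=8):
Var(X) = 8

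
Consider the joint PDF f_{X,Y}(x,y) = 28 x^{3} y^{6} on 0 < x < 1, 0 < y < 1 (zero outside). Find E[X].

E[X] = ∫_0^1 ∫_0^1 x × f(x,y) dy dx
= ∫_0^1 ∫_0^1 x × (28 x^{3} y^{6}) dy dx
= \frac{4}{5}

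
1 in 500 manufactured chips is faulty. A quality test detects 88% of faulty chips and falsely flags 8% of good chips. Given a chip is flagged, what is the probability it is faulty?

Let D = the rare event, + = positive/flagged.
P(D) = 1/500
P(+|D) = 88/100 = 22/25
P(+|D') = 8/100 = 2/25
P(+) = P(+|D)P(D) + P(+|D')P(D')
     = \frac{22}{25} × \frac{1}{500} + \frac{2}{25} × \frac{499}{500}
     = \frac{51}{625}
P(D|+) = P(+|D)P(D)/P(+) = \frac{11}{510}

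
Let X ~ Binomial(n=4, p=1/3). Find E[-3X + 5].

For X ~ Binomial(n=4, p=1/3):
E[X] = \frac{4}{3}
E[-3X + 5] = -3 × E[X] + 5 = 1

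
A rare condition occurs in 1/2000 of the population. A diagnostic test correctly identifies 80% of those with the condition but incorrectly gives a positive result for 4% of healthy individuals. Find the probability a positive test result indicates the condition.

Let D = the rare event, + = positive/flagged.
P(D) = 1/2000
P(+|D) = 80/100 = 4/5
P(+|D') = 4/100 = 1/25
P(+) = P(+|D)P(D) + P(+|D')P(D')
     = \frac{4}{5} × \frac{1}{2000} + \frac{1}{25} × \frac{1999}{2000}
     = \frac{2019}{50000}
P(D|+) = P(+|D)P(D)/P(+) = \frac{20}{2019}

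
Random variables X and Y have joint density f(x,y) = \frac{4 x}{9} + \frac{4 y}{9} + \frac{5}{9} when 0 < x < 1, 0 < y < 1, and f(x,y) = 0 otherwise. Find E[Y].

E[Y] = ∫_0^1 ∫_0^1 y × f(x,y) dx dy
= \frac{29}{54}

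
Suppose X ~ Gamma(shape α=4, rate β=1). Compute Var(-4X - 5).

For X ~ Gamma(shape α=4, rate β=1):
Var(X) = 4
Var(-4X - 5) = (-4)² × Var(X) = 16 × 4 = 64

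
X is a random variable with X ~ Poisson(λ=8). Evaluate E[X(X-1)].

E[X(X-1)] = E[X² - X] = E[X²] - E[X]
E[X] = 8
E[X²] = Var(X) + (E[X])² = 8 + (8)² = 72
E[X(X-1)] = 72 - 8 = 64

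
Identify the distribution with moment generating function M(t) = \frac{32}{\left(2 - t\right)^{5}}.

The MGF M(t) = \frac{32}{\left(2 - t\right)^{5}} is the standard form for the Gamma distribution.
Comparing with the known MGF formula identifies: Gamma(shape α=5, rate β=2)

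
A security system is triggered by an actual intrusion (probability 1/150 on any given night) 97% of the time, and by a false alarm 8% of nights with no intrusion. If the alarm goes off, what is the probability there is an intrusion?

Let D = the rare event, + = positive/flagged.
P(D) = 1/150
P(+|D) = 97/100
P(+|D') = 8/100 = 2/25
P(+) = P(+|D)P(D) + P(+|D')P(D')
     = \frac{97}{100} × \frac{1}{150} + \frac{2}{25} × \frac{149}{150}
     = \frac{1289}{15000}
P(D|+) = P(+|D)P(D)/P(+) = \frac{97}{1289}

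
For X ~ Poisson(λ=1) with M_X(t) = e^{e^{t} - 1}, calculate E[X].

To find E[X], compute M^(1)(0):
M^(1)(t) = e^{t} e^{e^{t} - 1}
M^(1)(0) = 1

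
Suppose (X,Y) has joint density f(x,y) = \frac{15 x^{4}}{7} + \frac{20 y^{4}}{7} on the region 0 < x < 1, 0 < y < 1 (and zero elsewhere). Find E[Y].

E[Y] = ∫_0^1 ∫_0^1 y × f(x,y) dx dy
= \frac{29}{42}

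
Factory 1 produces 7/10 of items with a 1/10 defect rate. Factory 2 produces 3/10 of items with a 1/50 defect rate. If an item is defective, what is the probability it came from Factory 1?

Using Bayes' theorem:
P(F1) = 7/10, P(D|F1) = 1/10
P(F2) = 3/10, P(D|F2) = 1/50
P(D) = P(D|F1)P(F1) + P(D|F2)P(F2)
     = \frac{19}{250}
P(F1|D) = P(D|F1)P(F1) / P(D)
= \frac{35}{38}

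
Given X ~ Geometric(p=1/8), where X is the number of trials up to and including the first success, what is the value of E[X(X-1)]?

E[X(X-1)] = E[X² - X] = E[X²] - E[X]
E[X] = 8
E[X²] = Var(X) + (E[X])² = 56 + (8)² = 120
E[X(X-1)] = 120 - 8 = 112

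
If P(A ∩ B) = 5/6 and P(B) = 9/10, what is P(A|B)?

P(A|B) = P(A ∩ B) / P(B)
= (5/6) / (9/10)
= 25/27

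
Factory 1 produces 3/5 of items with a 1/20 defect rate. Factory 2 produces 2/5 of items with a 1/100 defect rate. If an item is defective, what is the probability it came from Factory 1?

Using Bayes' theorem:
P(F1) = 3/5, P(D|F1) = 1/20
P(F2) = 2/5, P(D|F2) = 1/100
P(D) = P(D|F1)P(F1) + P(D|F2)P(F2)
     = \frac{17}{500}
P(F1|D) = P(D|F1)P(F1) / P(D)
= \frac{15}{17}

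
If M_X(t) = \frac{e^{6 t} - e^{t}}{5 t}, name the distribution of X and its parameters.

The MGF M(t) = \frac{e^{6 t} - e^{t}}{5 t} is the standard form for the Uniform distribution.
Comparing with the known MGF formula identifies: Uniform(1, 6)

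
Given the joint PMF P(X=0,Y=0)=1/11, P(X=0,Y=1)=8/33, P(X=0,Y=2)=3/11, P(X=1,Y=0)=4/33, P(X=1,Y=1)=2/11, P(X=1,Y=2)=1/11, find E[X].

First find marginal of X:
P(X=0) = 20/33
P(X=1) = 13/33
E[X] = 0 × 20/33 + 1 × 13/33 = 13/33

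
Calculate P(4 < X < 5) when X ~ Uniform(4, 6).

P(4 < X < 5) = ∫_{4}^{5} f(x) dx
where f(x) = \frac{1}{2}
= \frac{1}{2}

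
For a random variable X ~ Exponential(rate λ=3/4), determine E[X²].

Using the identity E[X²] = Var(X) + (E[X])²:
E[X] = \frac{4}{3}
Var(X) = \frac{16}{9}
E[X²] = \frac{16}{9} + (\frac{4}{3})²
= \frac{32}{9}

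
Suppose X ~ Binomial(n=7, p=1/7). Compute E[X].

For X ~ Binomial(n=7, p=1/7), the expected value is:
E[X] = 1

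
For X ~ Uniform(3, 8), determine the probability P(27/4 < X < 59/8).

P(27/4 < X < 59/8) = ∫_{27/4}^{59/8} f(x) dx
where f(x) = \frac{1}{5}
= \frac{1}{8}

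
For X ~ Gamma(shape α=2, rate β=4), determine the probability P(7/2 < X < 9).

P(7/2 < X < 9) = ∫_{7/2}^{9} f(x) dx
where f(x) = 16 x e^{- 4 x}
= \frac{-37 + 15 e^{22}}{e^{36}}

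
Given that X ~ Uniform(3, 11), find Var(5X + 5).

For X ~ Uniform(3, 11):
Var(X) = \frac{16}{3}
Var(5X + 5) = (5)² × Var(X) = 25 × \frac{16}{3} = \frac{400}{3}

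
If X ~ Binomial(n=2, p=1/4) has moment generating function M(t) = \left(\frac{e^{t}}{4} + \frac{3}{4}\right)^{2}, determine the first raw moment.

To find E[X], compute M^(1)(0):
M^(1)(t) = \frac{\left(\frac{e^{t}}{4} + \frac{3}{4}\right) e^{t}}{2}
M^(1)(0) = \frac{1}{2}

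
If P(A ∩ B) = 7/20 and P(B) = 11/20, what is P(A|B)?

P(A|B) = P(A ∩ B) / P(B)
= (7/20) / (11/20)
= 7/11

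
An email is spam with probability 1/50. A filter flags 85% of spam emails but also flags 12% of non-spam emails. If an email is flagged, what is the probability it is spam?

Let D = the rare event, + = positive/flagged.
P(D) = 1/50
P(+|D) = 85/100 = 17/20
P(+|D') = 12/100 = 3/25
P(+) = P(+|D)P(D) + P(+|D')P(D')
     = \frac{17}{20} × \frac{1}{50} + \frac{3}{25} × \frac{49}{50}
     = \frac{673}{5000}
P(D|+) = P(+|D)P(D)/P(+) = \frac{85}{673}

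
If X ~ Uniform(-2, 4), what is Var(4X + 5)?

For X ~ Uniform(-2, 4):
Var(X) = 3
Var(4X + 5) = (4)² × Var(X) = 16 × 3 = 48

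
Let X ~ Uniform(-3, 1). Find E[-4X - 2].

For X ~ Uniform(-3, 1):
E[X] = -1
E[-4X - 2] = -4 × E[X] - 2 = 2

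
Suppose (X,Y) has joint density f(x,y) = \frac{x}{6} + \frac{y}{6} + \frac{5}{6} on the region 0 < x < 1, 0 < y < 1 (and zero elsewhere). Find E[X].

E[X] = ∫_0^1 ∫_0^1 x × f(x,y) dy dx
= ∫_0^1 ∫_0^1 x × (\frac{x}{6} + \frac{y}{6} + \frac{5}{6}) dy dx
= \frac{37}{72}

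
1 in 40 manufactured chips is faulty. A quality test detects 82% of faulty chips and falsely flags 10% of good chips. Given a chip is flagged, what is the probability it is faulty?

Let D = the rare event, + = positive/flagged.
P(D) = 1/40
P(+|D) = 82/100 = 41/50
P(+|D') = 10/100 = 1/10
P(+) = P(+|D)P(D) + P(+|D')P(D')
     = \frac{41}{50} × \frac{1}{40} + \frac{1}{10} × \frac{39}{40}
     = \frac{59}{500}
P(D|+) = P(+|D)P(D)/P(+) = \frac{41}{236}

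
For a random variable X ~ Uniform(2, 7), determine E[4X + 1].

For X ~ Uniform(2, 7):
E[X] = \frac{9}{2}
E[4X + 1] = 4 × E[X] + 1 = 19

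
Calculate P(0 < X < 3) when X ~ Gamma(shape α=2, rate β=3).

P(0 < X < 3) = ∫_{0}^{3} f(x) dx
where f(x) = 9 x e^{- 3 x}
= 1 - \frac{10}{e^{9}}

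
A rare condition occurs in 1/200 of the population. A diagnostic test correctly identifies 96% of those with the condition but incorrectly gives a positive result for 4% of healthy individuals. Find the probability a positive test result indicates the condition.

Let D = the rare event, + = positive/flagged.
P(D) = 1/200
P(+|D) = 96/100 = 24/25
P(+|D') = 4/100 = 1/25
P(+) = P(+|D)P(D) + P(+|D')P(D')
     = \frac{24}{25} × \frac{1}{200} + \frac{1}{25} × \frac{199}{200}
     = \frac{223}{5000}
P(D|+) = P(+|D)P(D)/P(+) = \frac{24}{223}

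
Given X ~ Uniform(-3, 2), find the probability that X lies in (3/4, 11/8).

P(3/4 < X < 11/8) = ∫_{3/4}^{11/8} f(x) dx
where f(x) = \frac{1}{5}
= \frac{1}{8}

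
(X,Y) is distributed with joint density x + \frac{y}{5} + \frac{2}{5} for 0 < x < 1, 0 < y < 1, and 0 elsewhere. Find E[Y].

E[Y] = ∫_0^1 ∫_0^1 y × f(x,y) dx dy
= \frac{31}{60}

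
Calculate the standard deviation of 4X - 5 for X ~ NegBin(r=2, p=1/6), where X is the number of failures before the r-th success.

For X ~ NegBin(r=2, p=1/6), where X is the number of failures before the r-th success:
Var(X) = 60
SD(X) = √(Var(X)) = √(60) = 2 \sqrt{15}
SD(4X - 5) = |4| × SD(X) = 4 × 2 \sqrt{15} = 8 \sqrt{15}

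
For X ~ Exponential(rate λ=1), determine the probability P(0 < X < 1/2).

P(0 < X < 1/2) = ∫_{0}^{1/2} f(x) dx
where f(x) = e^{- x}
= 1 - e^{- \frac{1}{2}}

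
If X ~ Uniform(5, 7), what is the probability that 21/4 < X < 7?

P(21/4 < X < 7) = ∫_{21/4}^{7} f(x) dx
where f(x) = \frac{1}{2}
= \frac{7}{8}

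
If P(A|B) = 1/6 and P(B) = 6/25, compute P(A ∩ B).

By definition, P(A|B) = P(A ∩ B) / P(B)
So P(A ∩ B) = P(A|B) × P(B)
= 1/6 × 6/25
= 1/25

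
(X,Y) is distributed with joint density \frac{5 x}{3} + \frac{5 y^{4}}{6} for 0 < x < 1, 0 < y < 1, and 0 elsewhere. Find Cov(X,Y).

E[XY] = ∫∫ xy × f(x,y) dx dy = \frac{25}{72}
E[X] = \frac{23}{36}
E[Y] = \frac{5}{9}
Cov(X,Y) = E[XY] - E[X]E[Y] = - \frac{5}{648}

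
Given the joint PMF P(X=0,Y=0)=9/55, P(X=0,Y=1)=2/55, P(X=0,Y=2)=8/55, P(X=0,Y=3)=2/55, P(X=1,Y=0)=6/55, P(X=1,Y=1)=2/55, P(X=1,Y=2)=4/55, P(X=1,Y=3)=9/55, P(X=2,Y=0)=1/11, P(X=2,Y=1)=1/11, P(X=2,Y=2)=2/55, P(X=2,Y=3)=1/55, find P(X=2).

P(X=2) = P(X=2,Y=0) + P(X=2,Y=1) + P(X=2,Y=2) + P(X=2,Y=3)
= 1/11 + 1/11 + 2/55 + 1/55
= 13/55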